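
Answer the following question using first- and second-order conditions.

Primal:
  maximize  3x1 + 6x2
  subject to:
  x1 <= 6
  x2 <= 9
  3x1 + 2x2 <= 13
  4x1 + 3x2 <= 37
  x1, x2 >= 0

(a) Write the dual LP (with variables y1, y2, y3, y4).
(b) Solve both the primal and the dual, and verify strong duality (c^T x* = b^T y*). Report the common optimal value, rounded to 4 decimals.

The standard primal-dual pair for 'max c^T x s.t. A x <= b, x >= 0' is:
  Dual:  min b^T y  s.t.  A^T y >= c,  y >= 0.

So the dual LP is:
  minimize  6y1 + 9y2 + 13y3 + 37y4
  subject to:
    y1 + 3y3 + 4y4 >= 3
    y2 + 2y3 + 3y4 >= 6
    y1, y2, y3, y4 >= 0

Solving the primal: x* = (0, 6.5).
  primal value c^T x* = 39.
Solving the dual: y* = (0, 0, 3, 0).
  dual value b^T y* = 39.
Strong duality: c^T x* = b^T y*. Confirmed.

39


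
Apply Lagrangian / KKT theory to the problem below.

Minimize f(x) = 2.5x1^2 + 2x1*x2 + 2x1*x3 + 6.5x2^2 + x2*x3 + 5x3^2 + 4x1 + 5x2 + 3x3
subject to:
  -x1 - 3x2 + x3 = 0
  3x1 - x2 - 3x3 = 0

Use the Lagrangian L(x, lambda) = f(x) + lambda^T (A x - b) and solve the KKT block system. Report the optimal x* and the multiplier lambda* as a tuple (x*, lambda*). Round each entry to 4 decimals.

Form the Lagrangian:
  L(x, lambda) = (1/2) x^T Q x + c^T x + lambda^T (A x - b)
Stationarity (grad_x L = 0): Q x + c + A^T lambda = 0.
Primal feasibility: A x = b.

This gives the KKT block system:
  [ Q   A^T ] [ x     ]   [-c ]
  [ A    0  ] [ lambda ] = [ b ]

Solving the linear system:
  x*      = (-0.3684, 0, -0.3684)
  lambda* = (1.3105, -0.0368)
  f(x*)   = -1.2895

x* = (-0.3684, 0, -0.3684), lambda* = (1.3105, -0.0368)


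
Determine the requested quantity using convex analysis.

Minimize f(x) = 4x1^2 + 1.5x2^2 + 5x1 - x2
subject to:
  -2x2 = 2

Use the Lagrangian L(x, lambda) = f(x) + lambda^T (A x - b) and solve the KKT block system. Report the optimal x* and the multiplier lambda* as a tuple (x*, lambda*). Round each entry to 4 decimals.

Form the Lagrangian:
  L(x, lambda) = (1/2) x^T Q x + c^T x + lambda^T (A x - b)
Stationarity (grad_x L = 0): Q x + c + A^T lambda = 0.
Primal feasibility: A x = b.

This gives the KKT block system:
  [ Q   A^T ] [ x     ]   [-c ]
  [ A    0  ] [ lambda ] = [ b ]

Solving the linear system:
  x*      = (-0.625, -1)
  lambda* = (-2)
  f(x*)   = 0.9375

x* = (-0.625, -1), lambda* = (-2)


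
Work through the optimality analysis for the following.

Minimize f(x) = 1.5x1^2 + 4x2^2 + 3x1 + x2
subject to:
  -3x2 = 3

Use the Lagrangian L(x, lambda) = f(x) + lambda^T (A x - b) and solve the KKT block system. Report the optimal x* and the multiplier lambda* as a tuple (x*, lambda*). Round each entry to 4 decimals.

Form the Lagrangian:
  L(x, lambda) = (1/2) x^T Q x + c^T x + lambda^T (A x - b)
Stationarity (grad_x L = 0): Q x + c + A^T lambda = 0.
Primal feasibility: A x = b.

This gives the KKT block system:
  [ Q   A^T ] [ x     ]   [-c ]
  [ A    0  ] [ lambda ] = [ b ]

Solving the linear system:
  x*      = (-1, -1)
  lambda* = (-2.3333)
  f(x*)   = 1.5

x* = (-1, -1), lambda* = (-2.3333)


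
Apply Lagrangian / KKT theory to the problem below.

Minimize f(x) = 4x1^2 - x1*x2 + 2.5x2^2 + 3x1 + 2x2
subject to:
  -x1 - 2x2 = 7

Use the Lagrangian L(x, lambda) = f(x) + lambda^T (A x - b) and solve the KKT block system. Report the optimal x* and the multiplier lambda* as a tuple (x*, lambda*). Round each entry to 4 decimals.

Form the Lagrangian:
  L(x, lambda) = (1/2) x^T Q x + c^T x + lambda^T (A x - b)
Stationarity (grad_x L = 0): Q x + c + A^T lambda = 0.
Primal feasibility: A x = b.

This gives the KKT block system:
  [ Q   A^T ] [ x     ]   [-c ]
  [ A    0  ] [ lambda ] = [ b ]

Solving the linear system:
  x*      = (-1.3902, -2.8049)
  lambda* = (-5.3171)
  f(x*)   = 13.7195

x* = (-1.3902, -2.8049), lambda* = (-5.3171)


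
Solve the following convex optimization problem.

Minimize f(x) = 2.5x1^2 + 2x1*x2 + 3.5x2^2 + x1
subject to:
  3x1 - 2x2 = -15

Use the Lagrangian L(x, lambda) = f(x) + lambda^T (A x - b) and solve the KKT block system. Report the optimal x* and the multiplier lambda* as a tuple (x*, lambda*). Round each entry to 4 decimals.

Form the Lagrangian:
  L(x, lambda) = (1/2) x^T Q x + c^T x + lambda^T (A x - b)
Stationarity (grad_x L = 0): Q x + c + A^T lambda = 0.
Primal feasibility: A x = b.

This gives the KKT block system:
  [ Q   A^T ] [ x     ]   [-c ]
  [ A    0  ] [ lambda ] = [ b ]

Solving the linear system:
  x*      = (-3.5421, 2.1869)
  lambda* = (4.1121)
  f(x*)   = 29.0701

x* = (-3.5421, 2.1869), lambda* = (4.1121)


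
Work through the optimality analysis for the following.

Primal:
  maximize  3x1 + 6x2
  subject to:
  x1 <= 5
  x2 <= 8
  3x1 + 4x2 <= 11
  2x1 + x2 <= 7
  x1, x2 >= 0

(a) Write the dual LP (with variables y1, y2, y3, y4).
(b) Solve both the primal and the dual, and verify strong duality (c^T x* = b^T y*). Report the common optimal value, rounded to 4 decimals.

The standard primal-dual pair for 'max c^T x s.t. A x <= b, x >= 0' is:
  Dual:  min b^T y  s.t.  A^T y >= c,  y >= 0.

So the dual LP is:
  minimize  5y1 + 8y2 + 11y3 + 7y4
  subject to:
    y1 + 3y3 + 2y4 >= 3
    y2 + 4y3 + y4 >= 6
    y1, y2, y3, y4 >= 0

Solving the primal: x* = (0, 2.75).
  primal value c^T x* = 16.5.
Solving the dual: y* = (0, 0, 1.5, 0).
  dual value b^T y* = 16.5.
Strong duality: c^T x* = b^T y*. Confirmed.

16.5


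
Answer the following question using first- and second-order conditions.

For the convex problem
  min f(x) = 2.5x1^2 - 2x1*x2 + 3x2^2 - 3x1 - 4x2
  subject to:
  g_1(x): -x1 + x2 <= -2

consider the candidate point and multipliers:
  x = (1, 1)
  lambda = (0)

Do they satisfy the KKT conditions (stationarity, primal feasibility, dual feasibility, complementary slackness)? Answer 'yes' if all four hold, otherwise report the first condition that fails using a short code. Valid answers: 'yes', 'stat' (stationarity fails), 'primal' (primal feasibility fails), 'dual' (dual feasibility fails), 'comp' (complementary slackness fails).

Gradient of f: grad f(x) = Q x + c = (0, 0)
Constraint values g_i(x) = a_i^T x - b_i:
  g_1((1, 1)) = 2
Stationarity residual: grad f(x) + sum_i lambda_i a_i = (0, 0)
  -> stationarity OK
Primal feasibility (all g_i <= 0): FAILS
Dual feasibility (all lambda_i >= 0): OK
Complementary slackness (lambda_i * g_i(x) = 0 for all i): OK

Verdict: the first failing condition is primal_feasibility -> primal.

primal


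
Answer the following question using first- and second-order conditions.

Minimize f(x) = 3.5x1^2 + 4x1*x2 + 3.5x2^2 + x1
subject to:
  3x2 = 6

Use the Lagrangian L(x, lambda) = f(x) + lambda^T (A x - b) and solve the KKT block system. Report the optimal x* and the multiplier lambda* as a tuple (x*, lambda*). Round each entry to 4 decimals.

Form the Lagrangian:
  L(x, lambda) = (1/2) x^T Q x + c^T x + lambda^T (A x - b)
Stationarity (grad_x L = 0): Q x + c + A^T lambda = 0.
Primal feasibility: A x = b.

This gives the KKT block system:
  [ Q   A^T ] [ x     ]   [-c ]
  [ A    0  ] [ lambda ] = [ b ]

Solving the linear system:
  x*      = (-1.2857, 2)
  lambda* = (-2.9524)
  f(x*)   = 8.2143

x* = (-1.2857, 2), lambda* = (-2.9524)


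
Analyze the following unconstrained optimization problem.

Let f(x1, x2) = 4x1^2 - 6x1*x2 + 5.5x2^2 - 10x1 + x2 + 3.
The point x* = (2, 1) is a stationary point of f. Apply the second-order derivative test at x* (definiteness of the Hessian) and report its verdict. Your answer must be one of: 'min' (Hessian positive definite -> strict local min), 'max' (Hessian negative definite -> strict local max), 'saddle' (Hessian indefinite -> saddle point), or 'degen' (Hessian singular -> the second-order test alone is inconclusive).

Compute the Hessian H = grad^2 f:
  H = [[8, -6], [-6, 11]]
Verify stationarity: grad f(x*) = H x* + g = (0, 0).
Eigenvalues of H: 3.3153, 15.6847.
Both eigenvalues > 0, so H is positive definite -> x* is a strict local min.

min


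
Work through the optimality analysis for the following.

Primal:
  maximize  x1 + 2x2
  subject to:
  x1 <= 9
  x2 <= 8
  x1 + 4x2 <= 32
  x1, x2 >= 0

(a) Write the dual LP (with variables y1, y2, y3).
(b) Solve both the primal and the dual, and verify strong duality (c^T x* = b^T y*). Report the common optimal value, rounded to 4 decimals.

The standard primal-dual pair for 'max c^T x s.t. A x <= b, x >= 0' is:
  Dual:  min b^T y  s.t.  A^T y >= c,  y >= 0.

So the dual LP is:
  minimize  9y1 + 8y2 + 32y3
  subject to:
    y1 + y3 >= 1
    y2 + 4y3 >= 2
    y1, y2, y3 >= 0

Solving the primal: x* = (9, 5.75).
  primal value c^T x* = 20.5.
Solving the dual: y* = (0.5, 0, 0.5).
  dual value b^T y* = 20.5.
Strong duality: c^T x* = b^T y*. Confirmed.

20.5


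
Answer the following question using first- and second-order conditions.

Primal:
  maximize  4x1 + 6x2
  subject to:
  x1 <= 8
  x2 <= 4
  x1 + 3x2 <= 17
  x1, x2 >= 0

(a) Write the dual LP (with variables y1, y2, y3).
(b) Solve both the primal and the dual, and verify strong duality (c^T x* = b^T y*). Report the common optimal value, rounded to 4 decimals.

The standard primal-dual pair for 'max c^T x s.t. A x <= b, x >= 0' is:
  Dual:  min b^T y  s.t.  A^T y >= c,  y >= 0.

So the dual LP is:
  minimize  8y1 + 4y2 + 17y3
  subject to:
    y1 + y3 >= 4
    y2 + 3y3 >= 6
    y1, y2, y3 >= 0

Solving the primal: x* = (8, 3).
  primal value c^T x* = 50.
Solving the dual: y* = (2, 0, 2).
  dual value b^T y* = 50.
Strong duality: c^T x* = b^T y*. Confirmed.

50


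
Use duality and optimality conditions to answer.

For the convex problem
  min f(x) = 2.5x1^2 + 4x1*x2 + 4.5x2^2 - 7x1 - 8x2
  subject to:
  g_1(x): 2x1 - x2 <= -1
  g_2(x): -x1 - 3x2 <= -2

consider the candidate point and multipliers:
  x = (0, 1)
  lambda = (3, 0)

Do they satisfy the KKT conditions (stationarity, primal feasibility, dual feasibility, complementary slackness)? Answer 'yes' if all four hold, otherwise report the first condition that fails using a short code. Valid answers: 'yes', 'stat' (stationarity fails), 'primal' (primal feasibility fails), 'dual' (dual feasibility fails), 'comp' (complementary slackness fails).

Gradient of f: grad f(x) = Q x + c = (-3, 1)
Constraint values g_i(x) = a_i^T x - b_i:
  g_1((0, 1)) = 0
  g_2((0, 1)) = -1
Stationarity residual: grad f(x) + sum_i lambda_i a_i = (3, -2)
  -> stationarity FAILS
Primal feasibility (all g_i <= 0): OK
Dual feasibility (all lambda_i >= 0): OK
Complementary slackness (lambda_i * g_i(x) = 0 for all i): OK

Verdict: the first failing condition is stationarity -> stat.

stat


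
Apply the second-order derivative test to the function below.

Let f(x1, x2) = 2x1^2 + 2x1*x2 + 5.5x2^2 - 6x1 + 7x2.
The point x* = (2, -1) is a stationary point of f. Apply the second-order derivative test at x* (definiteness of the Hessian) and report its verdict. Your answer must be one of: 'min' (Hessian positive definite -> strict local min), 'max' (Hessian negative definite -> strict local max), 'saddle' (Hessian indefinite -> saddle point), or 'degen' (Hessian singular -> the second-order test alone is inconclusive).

Compute the Hessian H = grad^2 f:
  H = [[4, 2], [2, 11]]
Verify stationarity: grad f(x*) = H x* + g = (0, 0).
Eigenvalues of H: 3.4689, 11.5311.
Both eigenvalues > 0, so H is positive definite -> x* is a strict local min.

min


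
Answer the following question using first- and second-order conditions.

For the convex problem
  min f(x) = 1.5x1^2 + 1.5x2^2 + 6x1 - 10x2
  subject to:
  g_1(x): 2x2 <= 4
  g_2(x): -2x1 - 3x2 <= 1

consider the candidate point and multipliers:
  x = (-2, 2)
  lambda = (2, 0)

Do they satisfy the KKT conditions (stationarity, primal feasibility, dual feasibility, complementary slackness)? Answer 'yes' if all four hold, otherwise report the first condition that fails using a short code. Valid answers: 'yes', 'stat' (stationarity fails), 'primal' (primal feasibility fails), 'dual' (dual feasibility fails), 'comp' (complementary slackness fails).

Gradient of f: grad f(x) = Q x + c = (0, -4)
Constraint values g_i(x) = a_i^T x - b_i:
  g_1((-2, 2)) = 0
  g_2((-2, 2)) = -3
Stationarity residual: grad f(x) + sum_i lambda_i a_i = (0, 0)
  -> stationarity OK
Primal feasibility (all g_i <= 0): OK
Dual feasibility (all lambda_i >= 0): OK
Complementary slackness (lambda_i * g_i(x) = 0 for all i): OK

Verdict: yes, KKT holds.

yes


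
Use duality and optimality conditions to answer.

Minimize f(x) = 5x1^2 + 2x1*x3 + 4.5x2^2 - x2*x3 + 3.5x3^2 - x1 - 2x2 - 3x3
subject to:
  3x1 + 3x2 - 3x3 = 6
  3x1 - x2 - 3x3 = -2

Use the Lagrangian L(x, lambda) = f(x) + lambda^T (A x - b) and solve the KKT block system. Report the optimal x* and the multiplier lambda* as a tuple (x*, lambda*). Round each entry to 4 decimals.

Form the Lagrangian:
  L(x, lambda) = (1/2) x^T Q x + c^T x + lambda^T (A x - b)
Stationarity (grad_x L = 0): Q x + c + A^T lambda = 0.
Primal feasibility: A x = b.

This gives the KKT block system:
  [ Q   A^T ] [ x     ]   [-c ]
  [ A    0  ] [ lambda ] = [ b ]

Solving the linear system:
  x*      = (0.2857, 2, 0.2857)
  lambda* = (-4.131, 3.3214)
  f(x*)   = 13.1429

x* = (0.2857, 2, 0.2857), lambda* = (-4.131, 3.3214)


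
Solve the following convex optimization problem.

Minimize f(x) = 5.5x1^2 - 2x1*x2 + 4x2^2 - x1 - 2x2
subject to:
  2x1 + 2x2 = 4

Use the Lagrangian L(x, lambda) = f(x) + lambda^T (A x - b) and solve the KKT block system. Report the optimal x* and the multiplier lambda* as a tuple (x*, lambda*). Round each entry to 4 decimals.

Form the Lagrangian:
  L(x, lambda) = (1/2) x^T Q x + c^T x + lambda^T (A x - b)
Stationarity (grad_x L = 0): Q x + c + A^T lambda = 0.
Primal feasibility: A x = b.

This gives the KKT block system:
  [ Q   A^T ] [ x     ]   [-c ]
  [ A    0  ] [ lambda ] = [ b ]

Solving the linear system:
  x*      = (0.8261, 1.1739)
  lambda* = (-2.8696)
  f(x*)   = 4.1522

x* = (0.8261, 1.1739), lambda* = (-2.8696)


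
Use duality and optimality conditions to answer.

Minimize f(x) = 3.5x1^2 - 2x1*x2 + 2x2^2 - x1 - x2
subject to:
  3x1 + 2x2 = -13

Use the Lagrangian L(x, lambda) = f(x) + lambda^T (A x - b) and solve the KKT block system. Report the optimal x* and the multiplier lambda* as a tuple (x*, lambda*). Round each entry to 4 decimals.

Form the Lagrangian:
  L(x, lambda) = (1/2) x^T Q x + c^T x + lambda^T (A x - b)
Stationarity (grad_x L = 0): Q x + c + A^T lambda = 0.
Primal feasibility: A x = b.

This gives the KKT block system:
  [ Q   A^T ] [ x     ]   [-c ]
  [ A    0  ] [ lambda ] = [ b ]

Solving the linear system:
  x*      = (-2.3864, -2.9205)
  lambda* = (3.9545)
  f(x*)   = 28.358

x* = (-2.3864, -2.9205), lambda* = (3.9545)


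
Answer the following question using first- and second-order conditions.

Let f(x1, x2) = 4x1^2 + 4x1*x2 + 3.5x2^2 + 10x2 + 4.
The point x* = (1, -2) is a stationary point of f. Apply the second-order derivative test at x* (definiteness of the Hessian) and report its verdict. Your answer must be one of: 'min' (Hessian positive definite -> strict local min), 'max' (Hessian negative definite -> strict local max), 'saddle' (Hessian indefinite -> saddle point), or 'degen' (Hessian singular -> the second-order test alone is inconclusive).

Compute the Hessian H = grad^2 f:
  H = [[8, 4], [4, 7]]
Verify stationarity: grad f(x*) = H x* + g = (0, 0).
Eigenvalues of H: 3.4689, 11.5311.
Both eigenvalues > 0, so H is positive definite -> x* is a strict local min.

min


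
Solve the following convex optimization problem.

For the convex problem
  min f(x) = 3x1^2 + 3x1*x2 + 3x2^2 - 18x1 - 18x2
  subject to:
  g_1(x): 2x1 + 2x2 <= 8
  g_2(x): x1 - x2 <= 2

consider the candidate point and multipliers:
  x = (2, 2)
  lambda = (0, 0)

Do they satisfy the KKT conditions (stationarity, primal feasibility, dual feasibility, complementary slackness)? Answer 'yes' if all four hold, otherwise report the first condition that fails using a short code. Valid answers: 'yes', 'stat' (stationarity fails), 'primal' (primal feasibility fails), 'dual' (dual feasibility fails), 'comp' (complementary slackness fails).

Gradient of f: grad f(x) = Q x + c = (0, 0)
Constraint values g_i(x) = a_i^T x - b_i:
  g_1((2, 2)) = 0
  g_2((2, 2)) = -2
Stationarity residual: grad f(x) + sum_i lambda_i a_i = (0, 0)
  -> stationarity OK
Primal feasibility (all g_i <= 0): OK
Dual feasibility (all lambda_i >= 0): OK
Complementary slackness (lambda_i * g_i(x) = 0 for all i): OK

Verdict: yes, KKT holds.

yes


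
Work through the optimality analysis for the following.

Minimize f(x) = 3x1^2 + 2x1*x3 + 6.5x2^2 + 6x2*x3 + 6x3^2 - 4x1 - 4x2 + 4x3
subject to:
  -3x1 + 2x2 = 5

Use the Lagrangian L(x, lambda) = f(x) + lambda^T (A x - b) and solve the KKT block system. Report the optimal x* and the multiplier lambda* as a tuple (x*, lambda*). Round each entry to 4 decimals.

Form the Lagrangian:
  L(x, lambda) = (1/2) x^T Q x + c^T x + lambda^T (A x - b)
Stationarity (grad_x L = 0): Q x + c + A^T lambda = 0.
Primal feasibility: A x = b.

This gives the KKT block system:
  [ Q   A^T ] [ x     ]   [-c ]
  [ A    0  ] [ lambda ] = [ b ]

Solving the linear system:
  x*      = (-0.8477, 1.2285, -0.8063)
  lambda* = (-3.5662)
  f(x*)   = 6.5414

x* = (-0.8477, 1.2285, -0.8063), lambda* = (-3.5662)


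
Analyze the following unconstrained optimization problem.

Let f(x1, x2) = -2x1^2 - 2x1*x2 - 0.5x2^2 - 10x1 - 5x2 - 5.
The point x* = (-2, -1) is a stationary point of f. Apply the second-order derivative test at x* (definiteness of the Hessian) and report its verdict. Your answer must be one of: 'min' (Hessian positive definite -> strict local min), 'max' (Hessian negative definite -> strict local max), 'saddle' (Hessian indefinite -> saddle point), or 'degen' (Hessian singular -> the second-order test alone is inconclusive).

Compute the Hessian H = grad^2 f:
  H = [[-4, -2], [-2, -1]]
Verify stationarity: grad f(x*) = H x* + g = (0, 0).
Eigenvalues of H: -5, 0.
H has a zero eigenvalue (singular; negative semidefinite but not definite), so H is neither positive definite, negative definite, nor indefinite. The second-order test alone is inconclusive -> degen.
(Indeed, f is constant along the null direction of H through x*, so x* is not a strict local extremum.)

degen


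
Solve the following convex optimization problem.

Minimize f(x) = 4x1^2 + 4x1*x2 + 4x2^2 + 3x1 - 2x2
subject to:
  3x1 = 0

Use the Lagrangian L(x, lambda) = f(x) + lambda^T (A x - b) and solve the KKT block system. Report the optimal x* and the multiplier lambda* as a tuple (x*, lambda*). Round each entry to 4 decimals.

Form the Lagrangian:
  L(x, lambda) = (1/2) x^T Q x + c^T x + lambda^T (A x - b)
Stationarity (grad_x L = 0): Q x + c + A^T lambda = 0.
Primal feasibility: A x = b.

This gives the KKT block system:
  [ Q   A^T ] [ x     ]   [-c ]
  [ A    0  ] [ lambda ] = [ b ]

Solving the linear system:
  x*      = (0, 0.25)
  lambda* = (-1.3333)
  f(x*)   = -0.25

x* = (0, 0.25), lambda* = (-1.3333)


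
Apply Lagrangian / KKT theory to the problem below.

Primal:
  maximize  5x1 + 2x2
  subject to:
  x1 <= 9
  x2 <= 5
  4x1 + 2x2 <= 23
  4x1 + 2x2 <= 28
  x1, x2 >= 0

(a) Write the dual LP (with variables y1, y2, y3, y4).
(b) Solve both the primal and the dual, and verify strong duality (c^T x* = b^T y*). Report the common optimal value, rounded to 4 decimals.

The standard primal-dual pair for 'max c^T x s.t. A x <= b, x >= 0' is:
  Dual:  min b^T y  s.t.  A^T y >= c,  y >= 0.

So the dual LP is:
  minimize  9y1 + 5y2 + 23y3 + 28y4
  subject to:
    y1 + 4y3 + 4y4 >= 5
    y2 + 2y3 + 2y4 >= 2
    y1, y2, y3, y4 >= 0

Solving the primal: x* = (5.75, 0).
  primal value c^T x* = 28.75.
Solving the dual: y* = (0, 0, 1.25, 0).
  dual value b^T y* = 28.75.
Strong duality: c^T x* = b^T y*. Confirmed.

28.75


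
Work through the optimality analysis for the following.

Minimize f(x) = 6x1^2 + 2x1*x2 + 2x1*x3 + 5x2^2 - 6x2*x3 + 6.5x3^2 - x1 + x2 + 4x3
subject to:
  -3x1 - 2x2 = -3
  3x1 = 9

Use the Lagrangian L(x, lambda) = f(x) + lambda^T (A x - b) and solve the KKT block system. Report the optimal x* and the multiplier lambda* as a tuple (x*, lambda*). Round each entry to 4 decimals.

Form the Lagrangian:
  L(x, lambda) = (1/2) x^T Q x + c^T x + lambda^T (A x - b)
Stationarity (grad_x L = 0): Q x + c + A^T lambda = 0.
Primal feasibility: A x = b.

This gives the KKT block system:
  [ Q   A^T ] [ x     ]   [-c ]
  [ A    0  ] [ lambda ] = [ b ]

Solving the linear system:
  x*      = (3, -3, -2.1538)
  lambda* = (-5.0385, -13.2692)
  f(x*)   = 44.8462

x* = (3, -3, -2.1538), lambda* = (-5.0385, -13.2692)


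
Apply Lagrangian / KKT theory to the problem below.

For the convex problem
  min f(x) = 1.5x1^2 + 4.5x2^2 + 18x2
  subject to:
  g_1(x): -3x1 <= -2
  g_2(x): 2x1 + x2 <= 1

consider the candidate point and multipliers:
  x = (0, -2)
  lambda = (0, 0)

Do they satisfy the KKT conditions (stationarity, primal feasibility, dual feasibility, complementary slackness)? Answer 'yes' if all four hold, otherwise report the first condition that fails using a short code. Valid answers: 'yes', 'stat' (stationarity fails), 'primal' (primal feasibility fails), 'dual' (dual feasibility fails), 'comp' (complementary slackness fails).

Gradient of f: grad f(x) = Q x + c = (0, 0)
Constraint values g_i(x) = a_i^T x - b_i:
  g_1((0, -2)) = 2
  g_2((0, -2)) = -3
Stationarity residual: grad f(x) + sum_i lambda_i a_i = (0, 0)
  -> stationarity OK
Primal feasibility (all g_i <= 0): FAILS
Dual feasibility (all lambda_i >= 0): OK
Complementary slackness (lambda_i * g_i(x) = 0 for all i): OK

Verdict: the first failing condition is primal_feasibility -> primal.

primal


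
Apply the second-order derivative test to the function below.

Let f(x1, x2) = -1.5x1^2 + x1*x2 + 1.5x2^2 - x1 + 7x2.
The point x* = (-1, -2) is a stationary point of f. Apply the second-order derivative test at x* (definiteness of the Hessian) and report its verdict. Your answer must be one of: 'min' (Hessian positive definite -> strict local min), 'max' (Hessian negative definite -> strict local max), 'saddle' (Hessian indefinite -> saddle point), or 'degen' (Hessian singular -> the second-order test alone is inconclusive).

Compute the Hessian H = grad^2 f:
  H = [[-3, 1], [1, 3]]
Verify stationarity: grad f(x*) = H x* + g = (0, 0).
Eigenvalues of H: -3.1623, 3.1623.
Eigenvalues have mixed signs, so H is indefinite -> x* is a saddle point.

saddle


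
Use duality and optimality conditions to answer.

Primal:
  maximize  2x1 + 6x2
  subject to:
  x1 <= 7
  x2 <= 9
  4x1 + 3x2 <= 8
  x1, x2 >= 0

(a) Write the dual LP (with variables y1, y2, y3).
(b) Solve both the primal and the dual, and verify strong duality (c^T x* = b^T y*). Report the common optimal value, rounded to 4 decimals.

The standard primal-dual pair for 'max c^T x s.t. A x <= b, x >= 0' is:
  Dual:  min b^T y  s.t.  A^T y >= c,  y >= 0.

So the dual LP is:
  minimize  7y1 + 9y2 + 8y3
  subject to:
    y1 + 4y3 >= 2
    y2 + 3y3 >= 6
    y1, y2, y3 >= 0

Solving the primal: x* = (0, 2.6667).
  primal value c^T x* = 16.
Solving the dual: y* = (0, 0, 2).
  dual value b^T y* = 16.
Strong duality: c^T x* = b^T y*. Confirmed.

16


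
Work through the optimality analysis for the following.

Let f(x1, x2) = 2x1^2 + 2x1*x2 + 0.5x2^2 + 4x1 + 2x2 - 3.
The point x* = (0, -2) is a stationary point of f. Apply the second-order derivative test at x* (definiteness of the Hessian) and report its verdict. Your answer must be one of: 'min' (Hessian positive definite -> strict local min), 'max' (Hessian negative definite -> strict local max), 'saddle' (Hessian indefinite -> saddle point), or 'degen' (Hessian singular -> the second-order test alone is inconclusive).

Compute the Hessian H = grad^2 f:
  H = [[4, 2], [2, 1]]
Verify stationarity: grad f(x*) = H x* + g = (0, 0).
Eigenvalues of H: 0, 5.
H has a zero eigenvalue (singular; positive semidefinite but not definite), so H is neither positive definite, negative definite, nor indefinite. The second-order test alone is inconclusive -> degen.
(Indeed, f is constant along the null direction of H through x*, so x* is not a strict local extremum.)

degen


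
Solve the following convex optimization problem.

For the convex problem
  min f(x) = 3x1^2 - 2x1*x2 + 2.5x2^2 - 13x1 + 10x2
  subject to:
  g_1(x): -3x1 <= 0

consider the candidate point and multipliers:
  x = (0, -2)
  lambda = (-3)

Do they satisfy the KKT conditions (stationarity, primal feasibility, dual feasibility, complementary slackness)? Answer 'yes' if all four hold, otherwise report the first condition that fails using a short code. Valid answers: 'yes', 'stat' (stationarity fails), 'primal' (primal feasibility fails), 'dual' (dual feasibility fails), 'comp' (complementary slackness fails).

Gradient of f: grad f(x) = Q x + c = (-9, 0)
Constraint values g_i(x) = a_i^T x - b_i:
  g_1((0, -2)) = 0
Stationarity residual: grad f(x) + sum_i lambda_i a_i = (0, 0)
  -> stationarity OK
Primal feasibility (all g_i <= 0): OK
Dual feasibility (all lambda_i >= 0): FAILS
Complementary slackness (lambda_i * g_i(x) = 0 for all i): OK

Verdict: the first failing condition is dual_feasibility -> dual.

dual


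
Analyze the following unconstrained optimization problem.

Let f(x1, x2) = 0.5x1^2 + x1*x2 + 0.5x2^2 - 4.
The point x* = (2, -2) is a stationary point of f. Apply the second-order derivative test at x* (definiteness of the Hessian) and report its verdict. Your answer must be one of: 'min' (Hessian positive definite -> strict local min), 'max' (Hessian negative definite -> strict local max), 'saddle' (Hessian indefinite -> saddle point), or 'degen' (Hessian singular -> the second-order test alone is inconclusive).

Compute the Hessian H = grad^2 f:
  H = [[1, 1], [1, 1]]
Verify stationarity: grad f(x*) = H x* + g = (0, 0).
Eigenvalues of H: 0, 2.
H has a zero eigenvalue (singular; positive semidefinite but not definite), so H is neither positive definite, negative definite, nor indefinite. The second-order test alone is inconclusive -> degen.
(Indeed, f is constant along the null direction of H through x*, so x* is not a strict local extremum.)

degen


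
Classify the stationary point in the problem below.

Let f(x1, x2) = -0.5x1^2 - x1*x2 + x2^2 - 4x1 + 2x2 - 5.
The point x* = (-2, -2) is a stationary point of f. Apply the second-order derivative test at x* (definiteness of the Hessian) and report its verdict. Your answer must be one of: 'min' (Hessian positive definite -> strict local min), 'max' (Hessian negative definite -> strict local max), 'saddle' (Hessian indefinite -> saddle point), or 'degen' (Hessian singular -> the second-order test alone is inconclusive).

Compute the Hessian H = grad^2 f:
  H = [[-1, -1], [-1, 2]]
Verify stationarity: grad f(x*) = H x* + g = (0, 0).
Eigenvalues of H: -1.3028, 2.3028.
Eigenvalues have mixed signs, so H is indefinite -> x* is a saddle point.

saddle


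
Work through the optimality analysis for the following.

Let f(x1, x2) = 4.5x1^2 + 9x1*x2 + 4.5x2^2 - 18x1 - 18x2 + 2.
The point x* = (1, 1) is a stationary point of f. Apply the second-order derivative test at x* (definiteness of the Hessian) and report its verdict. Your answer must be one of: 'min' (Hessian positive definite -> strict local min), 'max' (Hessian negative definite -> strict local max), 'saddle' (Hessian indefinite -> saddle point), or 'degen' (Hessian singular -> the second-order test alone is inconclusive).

Compute the Hessian H = grad^2 f:
  H = [[9, 9], [9, 9]]
Verify stationarity: grad f(x*) = H x* + g = (0, 0).
Eigenvalues of H: 0, 18.
H has a zero eigenvalue (singular; positive semidefinite but not definite), so H is neither positive definite, negative definite, nor indefinite. The second-order test alone is inconclusive -> degen.
(Indeed, f is constant along the null direction of H through x*, so x* is not a strict local extremum.)

degen


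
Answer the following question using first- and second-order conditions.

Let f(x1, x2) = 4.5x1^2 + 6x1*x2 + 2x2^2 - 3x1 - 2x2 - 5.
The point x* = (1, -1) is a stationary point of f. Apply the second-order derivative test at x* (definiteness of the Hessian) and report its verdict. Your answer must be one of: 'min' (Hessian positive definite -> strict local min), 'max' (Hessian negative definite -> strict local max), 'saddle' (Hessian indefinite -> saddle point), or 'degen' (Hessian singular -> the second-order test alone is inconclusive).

Compute the Hessian H = grad^2 f:
  H = [[9, 6], [6, 4]]
Verify stationarity: grad f(x*) = H x* + g = (0, 0).
Eigenvalues of H: 0, 13.
H has a zero eigenvalue (singular; positive semidefinite but not definite), so H is neither positive definite, negative definite, nor indefinite. The second-order test alone is inconclusive -> degen.
(Indeed, f is constant along the null direction of H through x*, so x* is not a strict local extremum.)

degen


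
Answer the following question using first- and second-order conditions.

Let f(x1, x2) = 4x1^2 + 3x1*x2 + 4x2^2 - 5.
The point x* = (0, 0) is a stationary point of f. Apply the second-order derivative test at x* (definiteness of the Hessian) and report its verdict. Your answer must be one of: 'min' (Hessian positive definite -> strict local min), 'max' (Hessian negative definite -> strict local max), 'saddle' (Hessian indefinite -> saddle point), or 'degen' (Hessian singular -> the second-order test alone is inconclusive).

Compute the Hessian H = grad^2 f:
  H = [[8, 3], [3, 8]]
Verify stationarity: grad f(x*) = H x* + g = (0, 0).
Eigenvalues of H: 5, 11.
Both eigenvalues > 0, so H is positive definite -> x* is a strict local min.

min


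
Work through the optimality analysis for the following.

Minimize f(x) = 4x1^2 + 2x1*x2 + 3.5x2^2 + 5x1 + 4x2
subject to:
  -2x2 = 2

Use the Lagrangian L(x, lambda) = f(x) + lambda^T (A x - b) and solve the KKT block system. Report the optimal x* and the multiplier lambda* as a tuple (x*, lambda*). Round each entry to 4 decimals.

Form the Lagrangian:
  L(x, lambda) = (1/2) x^T Q x + c^T x + lambda^T (A x - b)
Stationarity (grad_x L = 0): Q x + c + A^T lambda = 0.
Primal feasibility: A x = b.

This gives the KKT block system:
  [ Q   A^T ] [ x     ]   [-c ]
  [ A    0  ] [ lambda ] = [ b ]

Solving the linear system:
  x*      = (-0.375, -1)
  lambda* = (-1.875)
  f(x*)   = -1.0625

x* = (-0.375, -1), lambda* = (-1.875)


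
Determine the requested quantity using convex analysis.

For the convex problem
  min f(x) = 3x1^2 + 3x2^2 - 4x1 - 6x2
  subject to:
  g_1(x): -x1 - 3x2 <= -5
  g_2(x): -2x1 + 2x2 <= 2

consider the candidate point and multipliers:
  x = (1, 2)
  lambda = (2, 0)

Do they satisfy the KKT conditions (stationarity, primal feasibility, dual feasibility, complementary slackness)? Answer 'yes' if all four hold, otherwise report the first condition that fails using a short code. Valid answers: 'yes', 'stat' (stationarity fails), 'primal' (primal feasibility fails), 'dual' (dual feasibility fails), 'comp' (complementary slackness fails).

Gradient of f: grad f(x) = Q x + c = (2, 6)
Constraint values g_i(x) = a_i^T x - b_i:
  g_1((1, 2)) = -2
  g_2((1, 2)) = 0
Stationarity residual: grad f(x) + sum_i lambda_i a_i = (0, 0)
  -> stationarity OK
Primal feasibility (all g_i <= 0): OK
Dual feasibility (all lambda_i >= 0): OK
Complementary slackness (lambda_i * g_i(x) = 0 for all i): FAILS

Verdict: the first failing condition is complementary_slackness -> comp.

comp


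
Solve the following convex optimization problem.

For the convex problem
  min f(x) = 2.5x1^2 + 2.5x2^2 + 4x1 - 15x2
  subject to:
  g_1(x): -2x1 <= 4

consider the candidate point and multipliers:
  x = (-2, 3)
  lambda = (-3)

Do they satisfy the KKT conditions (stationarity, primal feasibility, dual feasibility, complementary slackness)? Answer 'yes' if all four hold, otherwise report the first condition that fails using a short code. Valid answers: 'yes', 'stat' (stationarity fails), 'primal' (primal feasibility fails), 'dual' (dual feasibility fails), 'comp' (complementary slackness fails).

Gradient of f: grad f(x) = Q x + c = (-6, 0)
Constraint values g_i(x) = a_i^T x - b_i:
  g_1((-2, 3)) = 0
Stationarity residual: grad f(x) + sum_i lambda_i a_i = (0, 0)
  -> stationarity OK
Primal feasibility (all g_i <= 0): OK
Dual feasibility (all lambda_i >= 0): FAILS
Complementary slackness (lambda_i * g_i(x) = 0 for all i): OK

Verdict: the first failing condition is dual_feasibility -> dual.

dual


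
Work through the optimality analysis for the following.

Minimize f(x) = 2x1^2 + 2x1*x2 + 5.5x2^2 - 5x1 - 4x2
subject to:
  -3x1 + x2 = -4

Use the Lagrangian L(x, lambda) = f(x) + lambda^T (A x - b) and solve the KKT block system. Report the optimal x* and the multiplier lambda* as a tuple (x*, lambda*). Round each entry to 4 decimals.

Form the Lagrangian:
  L(x, lambda) = (1/2) x^T Q x + c^T x + lambda^T (A x - b)
Stationarity (grad_x L = 0): Q x + c + A^T lambda = 0.
Primal feasibility: A x = b.

This gives the KKT block system:
  [ Q   A^T ] [ x     ]   [-c ]
  [ A    0  ] [ lambda ] = [ b ]

Solving the linear system:
  x*      = (1.3652, 0.0957)
  lambda* = (0.2174)
  f(x*)   = -3.1696

x* = (1.3652, 0.0957), lambda* = (0.2174)


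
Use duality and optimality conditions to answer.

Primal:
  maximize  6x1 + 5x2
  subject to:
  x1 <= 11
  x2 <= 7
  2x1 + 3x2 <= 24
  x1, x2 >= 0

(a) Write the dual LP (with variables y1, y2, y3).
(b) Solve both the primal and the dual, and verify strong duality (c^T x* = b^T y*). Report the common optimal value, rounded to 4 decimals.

The standard primal-dual pair for 'max c^T x s.t. A x <= b, x >= 0' is:
  Dual:  min b^T y  s.t.  A^T y >= c,  y >= 0.

So the dual LP is:
  minimize  11y1 + 7y2 + 24y3
  subject to:
    y1 + 2y3 >= 6
    y2 + 3y3 >= 5
    y1, y2, y3 >= 0

Solving the primal: x* = (11, 0.6667).
  primal value c^T x* = 69.3333.
Solving the dual: y* = (2.6667, 0, 1.6667).
  dual value b^T y* = 69.3333.
Strong duality: c^T x* = b^T y*. Confirmed.

69.3333


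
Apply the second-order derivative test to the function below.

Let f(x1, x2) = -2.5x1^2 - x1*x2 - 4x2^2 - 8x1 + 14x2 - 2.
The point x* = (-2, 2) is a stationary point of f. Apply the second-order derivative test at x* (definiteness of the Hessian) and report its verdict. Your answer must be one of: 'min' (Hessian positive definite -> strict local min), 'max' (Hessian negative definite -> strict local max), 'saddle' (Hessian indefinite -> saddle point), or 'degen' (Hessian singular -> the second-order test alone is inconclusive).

Compute the Hessian H = grad^2 f:
  H = [[-5, -1], [-1, -8]]
Verify stationarity: grad f(x*) = H x* + g = (0, 0).
Eigenvalues of H: -8.3028, -4.6972.
Both eigenvalues < 0, so H is negative definite -> x* is a strict local max.

max


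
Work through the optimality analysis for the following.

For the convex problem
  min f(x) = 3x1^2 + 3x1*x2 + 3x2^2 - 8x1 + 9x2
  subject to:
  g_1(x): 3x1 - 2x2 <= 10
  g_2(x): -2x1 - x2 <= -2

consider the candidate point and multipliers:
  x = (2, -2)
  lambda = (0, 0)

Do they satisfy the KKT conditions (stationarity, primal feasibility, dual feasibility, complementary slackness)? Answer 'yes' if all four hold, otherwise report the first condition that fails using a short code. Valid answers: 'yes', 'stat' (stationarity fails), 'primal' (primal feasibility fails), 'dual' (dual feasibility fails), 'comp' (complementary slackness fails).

Gradient of f: grad f(x) = Q x + c = (-2, 3)
Constraint values g_i(x) = a_i^T x - b_i:
  g_1((2, -2)) = 0
  g_2((2, -2)) = 0
Stationarity residual: grad f(x) + sum_i lambda_i a_i = (-2, 3)
  -> stationarity FAILS
Primal feasibility (all g_i <= 0): OK
Dual feasibility (all lambda_i >= 0): OK
Complementary slackness (lambda_i * g_i(x) = 0 for all i): OK

Verdict: the first failing condition is stationarity -> stat.

stat


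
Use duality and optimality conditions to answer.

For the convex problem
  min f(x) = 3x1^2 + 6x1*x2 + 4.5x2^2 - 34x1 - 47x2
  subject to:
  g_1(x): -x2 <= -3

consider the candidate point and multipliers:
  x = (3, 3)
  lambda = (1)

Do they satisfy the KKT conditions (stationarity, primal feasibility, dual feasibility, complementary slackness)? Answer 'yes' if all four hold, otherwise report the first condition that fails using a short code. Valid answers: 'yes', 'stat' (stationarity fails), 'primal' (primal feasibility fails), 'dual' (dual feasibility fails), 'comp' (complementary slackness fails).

Gradient of f: grad f(x) = Q x + c = (2, -2)
Constraint values g_i(x) = a_i^T x - b_i:
  g_1((3, 3)) = 0
Stationarity residual: grad f(x) + sum_i lambda_i a_i = (2, -3)
  -> stationarity FAILS
Primal feasibility (all g_i <= 0): OK
Dual feasibility (all lambda_i >= 0): OK
Complementary slackness (lambda_i * g_i(x) = 0 for all i): OK

Verdict: the first failing condition is stationarity -> stat.

stat


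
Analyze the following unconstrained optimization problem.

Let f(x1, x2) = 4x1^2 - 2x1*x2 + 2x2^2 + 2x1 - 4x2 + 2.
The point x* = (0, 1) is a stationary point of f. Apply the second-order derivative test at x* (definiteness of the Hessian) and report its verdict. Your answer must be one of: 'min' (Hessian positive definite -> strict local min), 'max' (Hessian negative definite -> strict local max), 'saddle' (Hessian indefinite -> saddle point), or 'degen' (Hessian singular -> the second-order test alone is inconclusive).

Compute the Hessian H = grad^2 f:
  H = [[8, -2], [-2, 4]]
Verify stationarity: grad f(x*) = H x* + g = (0, 0).
Eigenvalues of H: 3.1716, 8.8284.
Both eigenvalues > 0, so H is positive definite -> x* is a strict local min.

min


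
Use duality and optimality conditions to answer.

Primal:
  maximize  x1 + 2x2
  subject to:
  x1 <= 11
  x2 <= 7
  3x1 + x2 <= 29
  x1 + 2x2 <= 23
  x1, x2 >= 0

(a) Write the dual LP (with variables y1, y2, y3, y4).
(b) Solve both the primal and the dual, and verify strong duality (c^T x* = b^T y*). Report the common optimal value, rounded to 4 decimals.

The standard primal-dual pair for 'max c^T x s.t. A x <= b, x >= 0' is:
  Dual:  min b^T y  s.t.  A^T y >= c,  y >= 0.

So the dual LP is:
  minimize  11y1 + 7y2 + 29y3 + 23y4
  subject to:
    y1 + 3y3 + y4 >= 1
    y2 + y3 + 2y4 >= 2
    y1, y2, y3, y4 >= 0

Solving the primal: x* = (7.3333, 7).
  primal value c^T x* = 21.3333.
Solving the dual: y* = (0, 1.6667, 0.3333, 0).
  dual value b^T y* = 21.3333.
Strong duality: c^T x* = b^T y*. Confirmed.

21.3333


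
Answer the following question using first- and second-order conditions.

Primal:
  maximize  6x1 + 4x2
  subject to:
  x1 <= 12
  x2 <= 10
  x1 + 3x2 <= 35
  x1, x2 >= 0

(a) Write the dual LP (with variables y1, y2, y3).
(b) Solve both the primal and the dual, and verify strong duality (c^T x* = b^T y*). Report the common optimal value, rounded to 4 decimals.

The standard primal-dual pair for 'max c^T x s.t. A x <= b, x >= 0' is:
  Dual:  min b^T y  s.t.  A^T y >= c,  y >= 0.

So the dual LP is:
  minimize  12y1 + 10y2 + 35y3
  subject to:
    y1 + y3 >= 6
    y2 + 3y3 >= 4
    y1, y2, y3 >= 0

Solving the primal: x* = (12, 7.6667).
  primal value c^T x* = 102.6667.
Solving the dual: y* = (4.6667, 0, 1.3333).
  dual value b^T y* = 102.6667.
Strong duality: c^T x* = b^T y*. Confirmed.

102.6667


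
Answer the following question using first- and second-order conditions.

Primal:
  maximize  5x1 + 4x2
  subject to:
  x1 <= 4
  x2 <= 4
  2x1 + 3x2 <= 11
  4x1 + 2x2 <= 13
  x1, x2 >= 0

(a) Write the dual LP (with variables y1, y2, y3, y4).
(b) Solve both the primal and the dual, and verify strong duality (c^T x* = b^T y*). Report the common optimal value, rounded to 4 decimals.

The standard primal-dual pair for 'max c^T x s.t. A x <= b, x >= 0' is:
  Dual:  min b^T y  s.t.  A^T y >= c,  y >= 0.

So the dual LP is:
  minimize  4y1 + 4y2 + 11y3 + 13y4
  subject to:
    y1 + 2y3 + 4y4 >= 5
    y2 + 3y3 + 2y4 >= 4
    y1, y2, y3, y4 >= 0

Solving the primal: x* = (2.125, 2.25).
  primal value c^T x* = 19.625.
Solving the dual: y* = (0, 0, 0.75, 0.875).
  dual value b^T y* = 19.625.
Strong duality: c^T x* = b^T y*. Confirmed.

19.625


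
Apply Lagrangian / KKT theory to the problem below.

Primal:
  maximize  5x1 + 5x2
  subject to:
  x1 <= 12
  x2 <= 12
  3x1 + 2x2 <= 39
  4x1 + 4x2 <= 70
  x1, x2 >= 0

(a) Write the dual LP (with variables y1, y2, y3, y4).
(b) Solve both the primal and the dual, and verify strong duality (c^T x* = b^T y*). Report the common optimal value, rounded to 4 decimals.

The standard primal-dual pair for 'max c^T x s.t. A x <= b, x >= 0' is:
  Dual:  min b^T y  s.t.  A^T y >= c,  y >= 0.

So the dual LP is:
  minimize  12y1 + 12y2 + 39y3 + 70y4
  subject to:
    y1 + 3y3 + 4y4 >= 5
    y2 + 2y3 + 4y4 >= 5
    y1, y2, y3, y4 >= 0

Solving the primal: x* = (5, 12).
  primal value c^T x* = 85.
Solving the dual: y* = (0, 1.6667, 1.6667, 0).
  dual value b^T y* = 85.
Strong duality: c^T x* = b^T y*. Confirmed.

85
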